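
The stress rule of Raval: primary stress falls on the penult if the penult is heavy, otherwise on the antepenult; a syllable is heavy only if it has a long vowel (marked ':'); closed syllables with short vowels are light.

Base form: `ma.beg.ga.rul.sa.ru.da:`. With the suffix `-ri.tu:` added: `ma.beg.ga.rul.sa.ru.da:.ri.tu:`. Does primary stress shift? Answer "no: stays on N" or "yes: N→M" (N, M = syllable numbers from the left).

Base `ma.beg.ga.rul.sa.ru.da:` (7 syllables):
  Weights: 5 sa L, 6 ru L, 7 da: H.
  The penult (syllable 6, ru) is light, so stress falls on the antepenult (syllable 5, sa).
  → primary stress on syllable 5.
Suffixed `ma.beg.ga.rul.sa.ru.da:.ri.tu:` (9 syllables):
  Weights: 7 da: H, 8 ri L, 9 tu: H.
  The penult (syllable 8, ri) is light, so stress falls on the antepenult (syllable 7, da:).
  → primary stress on syllable 7.

yes: 5→7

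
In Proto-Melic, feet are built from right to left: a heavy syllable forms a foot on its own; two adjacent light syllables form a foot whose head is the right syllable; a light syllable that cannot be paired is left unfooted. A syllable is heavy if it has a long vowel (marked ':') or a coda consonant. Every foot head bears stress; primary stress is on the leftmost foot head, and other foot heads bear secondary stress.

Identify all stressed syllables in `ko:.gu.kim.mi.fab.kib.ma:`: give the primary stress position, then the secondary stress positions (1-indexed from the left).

primary 1, secondary 3, 5, 6, 7

Weights: 1 ko: H, 2 gu L, 3 kim H, 4 mi L, 5 fab H, 6 kib H, 7 ma: H.
Parse right to left (heavy = foot alone; LL = one foot; stranded L unfooted): (ˈko:) gu (ˈkim) mi (ˈfab) (ˈkib) (ˈma:).
Foot heads: 1, 3, 5, 6, 7.
Primary stress on the leftmost head = syllable 1.
Secondary stress on 3, 5, 6, 7: ˈko:.gu.ˌkim.mi.ˌfab.ˌkib.ˌma:.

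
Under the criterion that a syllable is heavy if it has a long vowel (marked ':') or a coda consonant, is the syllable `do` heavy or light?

`do`: short vowel, open (no coda). Short vowel, open → light.

light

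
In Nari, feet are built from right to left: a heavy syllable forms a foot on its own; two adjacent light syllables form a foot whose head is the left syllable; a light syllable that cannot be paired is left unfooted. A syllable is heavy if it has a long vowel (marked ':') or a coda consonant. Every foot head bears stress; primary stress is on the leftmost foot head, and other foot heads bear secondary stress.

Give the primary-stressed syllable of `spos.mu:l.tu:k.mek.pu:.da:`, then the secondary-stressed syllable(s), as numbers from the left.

Weights: 1 spos H, 2 mu:l H, 3 tu:k H, 4 mek H, 5 pu: H, 6 da: H.
Parse right to left (heavy = foot alone; LL = one foot; stranded L unfooted): (ˈspos) (ˈmu:l) (ˈtu:k) (ˈmek) (ˈpu:) (ˈda:).
Foot heads: 1, 2, 3, 4, 5, 6.
Primary stress on the leftmost head = syllable 1.
Secondary stress on 2, 3, 4, 5, 6: ˈspos.ˌmu:l.ˌtu:k.ˌmek.ˌpu:.ˌda:.

primary 1, secondary 2, 3, 4, 5, 6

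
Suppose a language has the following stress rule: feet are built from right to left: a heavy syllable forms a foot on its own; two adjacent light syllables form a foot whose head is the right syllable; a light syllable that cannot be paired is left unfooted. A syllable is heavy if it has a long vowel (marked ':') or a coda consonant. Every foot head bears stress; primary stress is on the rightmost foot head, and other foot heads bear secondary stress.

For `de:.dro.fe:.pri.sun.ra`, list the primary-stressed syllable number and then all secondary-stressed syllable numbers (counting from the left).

Weights: 1 de: H, 2 dro L, 3 fe: H, 4 pri L, 5 sun H, 6 ra L.
Parse right to left (heavy = foot alone; LL = one foot; stranded L unfooted): (ˈde:) dro (ˈfe:) pri (ˈsun) ra.
Foot heads: 1, 3, 5.
Primary stress on the rightmost head = syllable 5.
Secondary stress on 1, 3: ˌde:.dro.ˌfe:.pri.ˈsun.ra.

primary 5, secondary 1, 3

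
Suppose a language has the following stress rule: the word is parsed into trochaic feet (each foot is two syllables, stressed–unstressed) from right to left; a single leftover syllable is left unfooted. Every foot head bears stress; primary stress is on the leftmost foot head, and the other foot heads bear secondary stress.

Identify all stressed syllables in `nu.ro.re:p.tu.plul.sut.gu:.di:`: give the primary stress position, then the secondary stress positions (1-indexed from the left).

Parse right to left into trochaic (ˈσσ) feet: (ˈnu.ro) (ˈre:p.tu) (ˈplul.sut) (ˈgu:.di:).
Foot heads (stressed positions): 1, 3, 5, 7.
End Rule Leftmost: primary stress on the leftmost head = syllable 1.
Secondary stress on 3, 5, 7: ˈnu.ro.ˌre:p.tu.ˌplul.sut.ˌgu:.di:.

primary 1, secondary 3, 5, 7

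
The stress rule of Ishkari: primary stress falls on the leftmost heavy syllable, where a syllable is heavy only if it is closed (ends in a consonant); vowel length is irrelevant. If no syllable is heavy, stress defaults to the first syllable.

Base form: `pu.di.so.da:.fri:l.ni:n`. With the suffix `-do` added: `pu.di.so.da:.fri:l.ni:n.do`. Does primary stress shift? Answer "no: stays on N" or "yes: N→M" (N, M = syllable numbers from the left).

Base `pu.di.so.da:.fri:l.ni:n` (6 syllables):
  Weights: 1 pu L, 2 di L, 3 so L, 4 da: L, 5 fri:l H, 6 ni:n H.
  Heavy syllables in the domain: 5, 6. The leftmost is syllable 5 (fri:l).
  → primary stress on syllable 5.
Suffixed `pu.di.so.da:.fri:l.ni:n.do` (7 syllables):
  Weights: 1 pu L, 2 di L, 3 so L, 4 da: L, 5 fri:l H, 6 ni:n H, 7 do L.
  Heavy syllables in the domain: 5, 6. The leftmost is syllable 5 (fri:l).
  → primary stress on syllable 5.

no: stays on 5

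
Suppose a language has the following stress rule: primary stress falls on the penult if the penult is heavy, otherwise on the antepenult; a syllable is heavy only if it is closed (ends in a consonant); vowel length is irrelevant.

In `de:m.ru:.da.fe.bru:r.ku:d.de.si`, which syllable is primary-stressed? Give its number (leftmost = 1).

Weights: 6 ku:d H, 7 de L, 8 si L.
The penult (syllable 7, de) is light, so stress falls on the antepenult (syllable 6, ku:d).
Primary stress: syllable 6 → de:m.ru:.da.fe.bru:r.ˈku:d.de.si.

6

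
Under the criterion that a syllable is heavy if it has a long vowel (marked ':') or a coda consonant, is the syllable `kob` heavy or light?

`kob`: short vowel, closed (coda /b/). Closed → heavy.

heavy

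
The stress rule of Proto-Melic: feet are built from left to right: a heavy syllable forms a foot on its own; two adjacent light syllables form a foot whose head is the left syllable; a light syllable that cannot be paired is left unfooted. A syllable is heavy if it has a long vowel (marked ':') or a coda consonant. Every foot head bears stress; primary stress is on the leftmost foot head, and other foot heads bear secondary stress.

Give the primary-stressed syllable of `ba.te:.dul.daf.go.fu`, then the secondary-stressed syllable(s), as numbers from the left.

Weights: 1 ba L, 2 te: H, 3 dul H, 4 daf H, 5 go L, 6 fu L.
Parse left to right (heavy = foot alone; LL = one foot; stranded L unfooted): ba (ˈte:) (ˈdul) (ˈdaf) (ˈgo.fu).
Foot heads: 2, 3, 4, 5.
Primary stress on the leftmost head = syllable 2.
Secondary stress on 3, 4, 5: ba.ˈte:.ˌdul.ˌdaf.ˌgo.fu.

primary 2, secondary 3, 4, 5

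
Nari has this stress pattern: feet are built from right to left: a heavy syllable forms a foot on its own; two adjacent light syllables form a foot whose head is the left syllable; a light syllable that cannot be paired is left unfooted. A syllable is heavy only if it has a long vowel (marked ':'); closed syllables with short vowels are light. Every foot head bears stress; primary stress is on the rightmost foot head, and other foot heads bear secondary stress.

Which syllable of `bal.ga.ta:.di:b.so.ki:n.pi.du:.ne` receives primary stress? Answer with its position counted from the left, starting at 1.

Weights: 1 bal L, 2 ga L, 3 ta: H, 4 di:b H, 5 so L, 6 ki:n H, 7 pi L, 8 du: H, 9 ne L.
Parse right to left (heavy = foot alone; LL = one foot; stranded L unfooted): (ˈbal.ga) (ˈta:) (ˈdi:b) so (ˈki:n) pi (ˈdu:) ne.
Foot heads: 1, 3, 4, 6, 8.
Primary stress on the rightmost head = syllable 8.
Primary stress: syllable 8 → bal.ga.ta:.di:b.so.ki:n.pi.ˈdu:.ne.

8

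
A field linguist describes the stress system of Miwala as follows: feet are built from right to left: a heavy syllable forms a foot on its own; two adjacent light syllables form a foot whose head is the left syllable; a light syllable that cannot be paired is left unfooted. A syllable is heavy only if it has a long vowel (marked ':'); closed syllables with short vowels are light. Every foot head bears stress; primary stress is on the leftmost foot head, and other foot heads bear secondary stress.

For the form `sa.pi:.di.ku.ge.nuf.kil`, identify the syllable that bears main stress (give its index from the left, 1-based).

Weights: 1 sa L, 2 pi: H, 3 di L, 4 ku L, 5 ge L, 6 nuf L, 7 kil L.
Parse right to left (heavy = foot alone; LL = one foot; stranded L unfooted): sa (ˈpi:) di (ˈku.ge) (ˈnuf.kil).
Foot heads: 2, 4, 6.
Primary stress on the leftmost head = syllable 2.
Primary stress: syllable 2 → sa.ˈpi:.di.ku.ge.nuf.kil.

2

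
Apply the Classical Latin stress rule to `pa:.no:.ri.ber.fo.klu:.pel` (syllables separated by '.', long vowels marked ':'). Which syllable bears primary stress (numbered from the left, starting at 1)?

Classical Latin: stress the penult if heavy (long vowel or closed), else the antepenult.
Weights: 5 fo L, 6 klu: H, 7 pel H.
The penult (syllable 6, klu:) is heavy, so it takes stress.
Stress on syllable 6: pa:.no:.ri.ber.fo.ˈklu:.pel.

6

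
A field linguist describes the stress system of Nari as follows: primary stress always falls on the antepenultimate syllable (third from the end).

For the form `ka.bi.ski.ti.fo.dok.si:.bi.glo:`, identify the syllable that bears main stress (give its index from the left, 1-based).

7

The word has 9 syllables; the antepenultimate syllable (third from the end) is syllable 7 (si:).
Primary stress: syllable 7 → ka.bi.ski.ti.fo.dok.ˈsi:.bi.glo:.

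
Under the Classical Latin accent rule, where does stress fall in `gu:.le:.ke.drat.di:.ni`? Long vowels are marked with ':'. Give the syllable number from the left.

Classical Latin: stress the penult if heavy (long vowel or closed), else the antepenult.
Weights: 4 drat H, 5 di: H, 6 ni L.
The penult (syllable 5, di:) is heavy, so it takes stress.
Stress on syllable 5: gu:.le:.ke.drat.ˈdi:.ni.

5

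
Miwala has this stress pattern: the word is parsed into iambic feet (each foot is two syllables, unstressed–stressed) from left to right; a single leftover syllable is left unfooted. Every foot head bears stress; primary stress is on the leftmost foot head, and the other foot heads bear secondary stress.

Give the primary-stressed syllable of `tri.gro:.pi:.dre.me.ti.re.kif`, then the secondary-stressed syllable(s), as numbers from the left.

primary 2, secondary 4, 6, 8

Parse left to right into iambic (σˈσ) feet: (tri.ˈgro:) (pi:.ˈdre) (me.ˈti) (re.ˈkif).
Foot heads (stressed positions): 2, 4, 6, 8.
End Rule Leftmost: primary stress on the leftmost head = syllable 2.
Secondary stress on 4, 6, 8: tri.ˈgro:.pi:.ˌdre.me.ˌti.re.ˌkif.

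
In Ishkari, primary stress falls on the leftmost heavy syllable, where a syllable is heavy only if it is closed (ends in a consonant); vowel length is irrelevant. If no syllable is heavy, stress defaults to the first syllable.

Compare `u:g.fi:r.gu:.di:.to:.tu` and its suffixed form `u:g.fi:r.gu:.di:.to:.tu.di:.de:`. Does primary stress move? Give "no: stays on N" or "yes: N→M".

Base `u:g.fi:r.gu:.di:.to:.tu` (6 syllables):
  Weights: 1 u:g H, 2 fi:r H, 3 gu: L, 4 di: L, 5 to: L, 6 tu L.
  Heavy syllables in the domain: 1, 2. The leftmost is syllable 1 (u:g).
  → primary stress on syllable 1.
Suffixed `u:g.fi:r.gu:.di:.to:.tu.di:.de:` (8 syllables):
  Weights: 1 u:g H, 2 fi:r H, 3 gu: L, 4 di: L, 5 to: L, 6 tu L, 7 di: L, 8 de: L.
  Heavy syllables in the domain: 1, 2. The leftmost is syllable 1 (u:g).
  → primary stress on syllable 1.

no: stays on 1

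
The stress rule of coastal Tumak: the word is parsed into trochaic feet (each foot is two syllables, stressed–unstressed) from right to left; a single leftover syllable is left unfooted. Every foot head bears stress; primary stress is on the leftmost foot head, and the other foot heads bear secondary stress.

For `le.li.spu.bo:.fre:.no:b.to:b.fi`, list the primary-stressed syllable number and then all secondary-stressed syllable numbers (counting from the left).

Parse right to left into trochaic (ˈσσ) feet: (ˈle.li) (ˈspu.bo:) (ˈfre:.no:b) (ˈto:b.fi).
Foot heads (stressed positions): 1, 3, 5, 7.
End Rule Leftmost: primary stress on the leftmost head = syllable 1.
Secondary stress on 3, 5, 7: ˈle.li.ˌspu.bo:.ˌfre:.no:b.ˌto:b.fi.

primary 1, secondary 3, 5, 7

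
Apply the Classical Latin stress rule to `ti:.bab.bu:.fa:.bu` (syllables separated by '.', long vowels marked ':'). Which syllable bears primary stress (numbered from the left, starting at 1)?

4

Classical Latin: stress the penult if heavy (long vowel or closed), else the antepenult.
Weights: 3 bu: H, 4 fa: H, 5 bu L.
The penult (syllable 4, fa:) is heavy, so it takes stress.
Stress on syllable 4: ti:.bab.bu:.ˈfa:.bu.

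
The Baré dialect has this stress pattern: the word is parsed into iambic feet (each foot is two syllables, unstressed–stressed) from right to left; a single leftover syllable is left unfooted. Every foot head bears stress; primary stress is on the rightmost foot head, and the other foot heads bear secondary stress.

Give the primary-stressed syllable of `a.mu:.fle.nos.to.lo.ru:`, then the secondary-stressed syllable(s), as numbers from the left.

Parse right to left into iambic (σˈσ) feet: a (mu:.ˈfle) (nos.ˈto) (lo.ˈru:). Syllable 1 is left unfooted.
Foot heads (stressed positions): 3, 5, 7.
End Rule Rightmost: primary stress on the rightmost head = syllable 7.
Secondary stress on 3, 5: a.mu:.ˌfle.nos.ˌto.lo.ˈru:.

primary 7, secondary 3, 5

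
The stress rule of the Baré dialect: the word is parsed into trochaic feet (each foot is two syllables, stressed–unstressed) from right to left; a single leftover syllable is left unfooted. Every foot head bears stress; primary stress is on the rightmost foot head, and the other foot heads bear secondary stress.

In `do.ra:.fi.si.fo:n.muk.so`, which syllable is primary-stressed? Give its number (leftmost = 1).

Parse right to left into trochaic (ˈσσ) feet: do (ˈra:.fi) (ˈsi.fo:n) (ˈmuk.so). Syllable 1 is left unfooted.
Foot heads (stressed positions): 2, 4, 6.
End Rule Rightmost: primary stress on the rightmost head = syllable 6.
Primary stress: syllable 6 → do.ra:.fi.si.fo:n.ˈmuk.so.

6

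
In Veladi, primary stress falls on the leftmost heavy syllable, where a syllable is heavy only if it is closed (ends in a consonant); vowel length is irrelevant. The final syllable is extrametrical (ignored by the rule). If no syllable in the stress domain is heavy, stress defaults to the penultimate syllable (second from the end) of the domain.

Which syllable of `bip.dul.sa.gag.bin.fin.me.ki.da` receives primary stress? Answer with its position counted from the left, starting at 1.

The final syllable (9, da) is extrametrical; the stress domain is syllables 1–8.
Weights: 1 bip H, 2 dul H, 3 sa L, 4 gag H, 5 bin H, 6 fin H, 7 me L, 8 ki L.
Heavy syllables in the domain: 1, 2, 4, 5, 6. The leftmost is syllable 1 (bip).
Primary stress: syllable 1 → ˈbip.dul.sa.gag.bin.fin.me.ki.da.

1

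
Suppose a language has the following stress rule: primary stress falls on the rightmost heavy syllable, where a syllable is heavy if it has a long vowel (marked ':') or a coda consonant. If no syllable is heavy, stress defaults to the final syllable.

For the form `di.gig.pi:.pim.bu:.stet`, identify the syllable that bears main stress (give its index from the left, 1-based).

6

Weights: 1 di L, 2 gig H, 3 pi: H, 4 pim H, 5 bu: H, 6 stet H.
Heavy syllables in the domain: 2, 3, 4, 5, 6. The rightmost is syllable 6 (stet).
Primary stress: syllable 6 → di.gig.pi:.pim.bu:.ˈstet.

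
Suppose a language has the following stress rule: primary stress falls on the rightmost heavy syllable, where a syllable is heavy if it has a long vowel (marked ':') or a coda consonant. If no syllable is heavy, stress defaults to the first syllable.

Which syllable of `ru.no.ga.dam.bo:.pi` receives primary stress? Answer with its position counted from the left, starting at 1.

5

Weights: 1 ru L, 2 no L, 3 ga L, 4 dam H, 5 bo: H, 6 pi L.
Heavy syllables in the domain: 4, 5. The rightmost is syllable 5 (bo:).
Primary stress: syllable 5 → ru.no.ga.dam.ˈbo:.pi.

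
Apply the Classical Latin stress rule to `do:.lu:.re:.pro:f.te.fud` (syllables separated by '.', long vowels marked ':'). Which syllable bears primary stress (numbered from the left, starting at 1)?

4

Classical Latin: stress the penult if heavy (long vowel or closed), else the antepenult.
Weights: 4 pro:f H, 5 te L, 6 fud H.
The penult (syllable 5, te) is light, so stress falls on the antepenult (syllable 4, pro:f).
Stress on syllable 4: do:.lu:.re:.ˈpro:f.te.fud.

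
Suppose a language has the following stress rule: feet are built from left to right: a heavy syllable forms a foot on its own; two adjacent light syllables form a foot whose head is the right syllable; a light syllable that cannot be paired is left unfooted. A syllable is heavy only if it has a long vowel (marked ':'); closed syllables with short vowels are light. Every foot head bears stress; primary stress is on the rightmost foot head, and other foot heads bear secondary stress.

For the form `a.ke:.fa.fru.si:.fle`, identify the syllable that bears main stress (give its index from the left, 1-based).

5

Weights: 1 a L, 2 ke: H, 3 fa L, 4 fru L, 5 si: H, 6 fle L.
Parse left to right (heavy = foot alone; LL = one foot; stranded L unfooted): a (ˈke:) (fa.ˈfru) (ˈsi:) fle.
Foot heads: 2, 4, 5.
Primary stress on the rightmost head = syllable 5.
Primary stress: syllable 5 → a.ke:.fa.fru.ˈsi:.fle.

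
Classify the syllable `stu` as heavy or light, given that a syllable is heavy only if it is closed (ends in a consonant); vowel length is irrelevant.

light

`stu`: short vowel, open (no coda). Open (no coda) → light.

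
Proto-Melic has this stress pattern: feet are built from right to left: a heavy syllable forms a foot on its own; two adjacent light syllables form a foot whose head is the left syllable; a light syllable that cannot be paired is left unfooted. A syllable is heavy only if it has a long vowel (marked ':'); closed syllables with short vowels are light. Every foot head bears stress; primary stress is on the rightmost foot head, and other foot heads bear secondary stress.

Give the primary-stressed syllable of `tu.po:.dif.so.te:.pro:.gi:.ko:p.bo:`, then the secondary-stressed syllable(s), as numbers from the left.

Weights: 1 tu L, 2 po: H, 3 dif L, 4 so L, 5 te: H, 6 pro: H, 7 gi: H, 8 ko:p H, 9 bo: H.
Parse right to left (heavy = foot alone; LL = one foot; stranded L unfooted): tu (ˈpo:) (ˈdif.so) (ˈte:) (ˈpro:) (ˈgi:) (ˈko:p) (ˈbo:).
Foot heads: 2, 3, 5, 6, 7, 8, 9.
Primary stress on the rightmost head = syllable 9.
Secondary stress on 2, 3, 5, 6, 7, 8: tu.ˌpo:.ˌdif.so.ˌte:.ˌpro:.ˌgi:.ˌko:p.ˈbo:.

primary 9, secondary 2, 3, 5, 6, 7, 8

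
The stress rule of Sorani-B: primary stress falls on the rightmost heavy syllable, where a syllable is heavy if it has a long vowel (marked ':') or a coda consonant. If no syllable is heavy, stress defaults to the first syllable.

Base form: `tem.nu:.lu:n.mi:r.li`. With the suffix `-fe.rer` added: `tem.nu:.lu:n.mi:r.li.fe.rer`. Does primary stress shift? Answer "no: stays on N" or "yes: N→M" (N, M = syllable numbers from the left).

yes: 4→7

Base `tem.nu:.lu:n.mi:r.li` (5 syllables):
  Weights: 1 tem H, 2 nu: H, 3 lu:n H, 4 mi:r H, 5 li L.
  Heavy syllables in the domain: 1, 2, 3, 4. The rightmost is syllable 4 (mi:r).
  → primary stress on syllable 4.
Suffixed `tem.nu:.lu:n.mi:r.li.fe.rer` (7 syllables):
  Weights: 1 tem H, 2 nu: H, 3 lu:n H, 4 mi:r H, 5 li L, 6 fe L, 7 rer H.
  Heavy syllables in the domain: 1, 2, 3, 4, 7. The rightmost is syllable 7 (rer).
  → primary stress on syllable 7.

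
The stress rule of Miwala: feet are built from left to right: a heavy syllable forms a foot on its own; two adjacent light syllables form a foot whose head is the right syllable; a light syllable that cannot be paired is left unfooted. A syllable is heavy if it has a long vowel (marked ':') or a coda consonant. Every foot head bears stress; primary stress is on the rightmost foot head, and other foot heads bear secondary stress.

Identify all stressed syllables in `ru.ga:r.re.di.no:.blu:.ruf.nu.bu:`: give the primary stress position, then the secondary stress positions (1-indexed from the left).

primary 9, secondary 2, 4, 5, 6, 7

Weights: 1 ru L, 2 ga:r H, 3 re L, 4 di L, 5 no: H, 6 blu: H, 7 ruf H, 8 nu L, 9 bu: H.
Parse left to right (heavy = foot alone; LL = one foot; stranded L unfooted): ru (ˈga:r) (re.ˈdi) (ˈno:) (ˈblu:) (ˈruf) nu (ˈbu:).
Foot heads: 2, 4, 5, 6, 7, 9.
Primary stress on the rightmost head = syllable 9.
Secondary stress on 2, 4, 5, 6, 7: ru.ˌga:r.re.ˌdi.ˌno:.ˌblu:.ˌruf.nu.ˈbu:.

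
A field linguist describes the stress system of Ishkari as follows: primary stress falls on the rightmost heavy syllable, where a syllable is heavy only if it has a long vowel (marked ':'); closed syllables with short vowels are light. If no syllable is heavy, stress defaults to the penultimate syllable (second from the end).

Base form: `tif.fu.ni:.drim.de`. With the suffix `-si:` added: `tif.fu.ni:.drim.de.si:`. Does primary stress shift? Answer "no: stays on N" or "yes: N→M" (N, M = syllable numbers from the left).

yes: 3→6

Base `tif.fu.ni:.drim.de` (5 syllables):
  Weights: 1 tif L, 2 fu L, 3 ni: H, 4 drim L, 5 de L.
  Heavy syllables in the domain: 3. The rightmost is syllable 3 (ni:).
  → primary stress on syllable 3.
Suffixed `tif.fu.ni:.drim.de.si:` (6 syllables):
  Weights: 1 tif L, 2 fu L, 3 ni: H, 4 drim L, 5 de L, 6 si: H.
  Heavy syllables in the domain: 3, 6. The rightmost is syllable 6 (si:).
  → primary stress on syllable 6.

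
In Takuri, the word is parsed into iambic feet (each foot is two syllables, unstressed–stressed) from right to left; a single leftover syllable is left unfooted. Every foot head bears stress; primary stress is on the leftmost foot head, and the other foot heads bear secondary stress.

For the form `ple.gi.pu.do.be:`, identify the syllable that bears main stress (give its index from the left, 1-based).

3

Parse right to left into iambic (σˈσ) feet: ple (gi.ˈpu) (do.ˈbe:). Syllable 1 is left unfooted.
Foot heads (stressed positions): 3, 5.
End Rule Leftmost: primary stress on the leftmost head = syllable 3.
Primary stress: syllable 3 → ple.gi.ˈpu.do.be:.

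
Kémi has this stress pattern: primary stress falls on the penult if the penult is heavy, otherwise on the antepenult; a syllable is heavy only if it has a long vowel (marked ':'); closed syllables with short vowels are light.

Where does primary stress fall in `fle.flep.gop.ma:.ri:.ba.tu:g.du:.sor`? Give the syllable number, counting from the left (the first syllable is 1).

8

Weights: 7 tu:g H, 8 du: H, 9 sor L.
The penult (syllable 8, du:) is heavy, so it takes stress.
Primary stress: syllable 8 → fle.flep.gop.ma:.ri:.ba.tu:g.ˈdu:.sor.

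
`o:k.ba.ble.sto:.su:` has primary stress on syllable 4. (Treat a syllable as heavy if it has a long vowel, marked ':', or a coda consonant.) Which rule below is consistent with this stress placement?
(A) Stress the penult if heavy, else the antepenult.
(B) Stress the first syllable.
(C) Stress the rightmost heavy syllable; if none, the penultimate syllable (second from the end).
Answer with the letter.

A

Rule A → syllable 4 ✓.
Rule B → syllable 1 (observed: 4).
Rule C → syllable 5 (observed: 4).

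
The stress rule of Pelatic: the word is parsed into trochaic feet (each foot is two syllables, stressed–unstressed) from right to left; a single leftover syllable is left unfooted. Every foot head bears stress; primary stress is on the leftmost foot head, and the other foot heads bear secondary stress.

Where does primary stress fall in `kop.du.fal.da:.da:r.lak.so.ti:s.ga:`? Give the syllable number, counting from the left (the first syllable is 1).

2

Parse right to left into trochaic (ˈσσ) feet: kop (ˈdu.fal) (ˈda:.da:r) (ˈlak.so) (ˈti:s.ga:). Syllable 1 is left unfooted.
Foot heads (stressed positions): 2, 4, 6, 8.
End Rule Leftmost: primary stress on the leftmost head = syllable 2.
Primary stress: syllable 2 → kop.ˈdu.fal.da:.da:r.lak.so.ti:s.ga:.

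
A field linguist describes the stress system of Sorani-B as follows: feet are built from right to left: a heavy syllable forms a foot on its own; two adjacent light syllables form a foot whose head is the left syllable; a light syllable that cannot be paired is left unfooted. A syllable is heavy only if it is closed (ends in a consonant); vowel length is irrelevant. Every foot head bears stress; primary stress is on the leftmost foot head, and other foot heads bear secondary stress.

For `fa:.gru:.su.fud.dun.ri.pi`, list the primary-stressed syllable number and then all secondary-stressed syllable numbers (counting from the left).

Weights: 1 fa: L, 2 gru: L, 3 su L, 4 fud H, 5 dun H, 6 ri L, 7 pi L.
Parse right to left (heavy = foot alone; LL = one foot; stranded L unfooted): fa: (ˈgru:.su) (ˈfud) (ˈdun) (ˈri.pi).
Foot heads: 2, 4, 5, 6.
Primary stress on the leftmost head = syllable 2.
Secondary stress on 4, 5, 6: fa:.ˈgru:.su.ˌfud.ˌdun.ˌri.pi.

primary 2, secondary 4, 5, 6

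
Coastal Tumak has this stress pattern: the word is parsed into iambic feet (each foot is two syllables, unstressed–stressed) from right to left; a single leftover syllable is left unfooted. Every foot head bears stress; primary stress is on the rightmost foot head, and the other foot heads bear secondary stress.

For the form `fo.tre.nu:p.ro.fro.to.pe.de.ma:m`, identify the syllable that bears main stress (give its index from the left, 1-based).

9

Parse right to left into iambic (σˈσ) feet: fo (tre.ˈnu:p) (ro.ˈfro) (to.ˈpe) (de.ˈma:m). Syllable 1 is left unfooted.
Foot heads (stressed positions): 3, 5, 7, 9.
End Rule Rightmost: primary stress on the rightmost head = syllable 9.
Primary stress: syllable 9 → fo.tre.nu:p.ro.fro.to.pe.de.ˈma:m.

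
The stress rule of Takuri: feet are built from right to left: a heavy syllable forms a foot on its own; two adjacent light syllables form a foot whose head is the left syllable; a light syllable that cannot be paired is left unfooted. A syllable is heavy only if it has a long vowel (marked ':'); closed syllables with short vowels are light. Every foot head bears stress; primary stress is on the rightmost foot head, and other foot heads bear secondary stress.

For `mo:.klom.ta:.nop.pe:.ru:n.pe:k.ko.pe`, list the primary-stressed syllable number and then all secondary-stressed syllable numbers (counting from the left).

Weights: 1 mo: H, 2 klom L, 3 ta: H, 4 nop L, 5 pe: H, 6 ru:n H, 7 pe:k H, 8 ko L, 9 pe L.
Parse right to left (heavy = foot alone; LL = one foot; stranded L unfooted): (ˈmo:) klom (ˈta:) nop (ˈpe:) (ˈru:n) (ˈpe:k) (ˈko.pe).
Foot heads: 1, 3, 5, 6, 7, 8.
Primary stress on the rightmost head = syllable 8.
Secondary stress on 1, 3, 5, 6, 7: ˌmo:.klom.ˌta:.nop.ˌpe:.ˌru:n.ˌpe:k.ˈko.pe.

primary 8, secondary 1, 3, 5, 6, 7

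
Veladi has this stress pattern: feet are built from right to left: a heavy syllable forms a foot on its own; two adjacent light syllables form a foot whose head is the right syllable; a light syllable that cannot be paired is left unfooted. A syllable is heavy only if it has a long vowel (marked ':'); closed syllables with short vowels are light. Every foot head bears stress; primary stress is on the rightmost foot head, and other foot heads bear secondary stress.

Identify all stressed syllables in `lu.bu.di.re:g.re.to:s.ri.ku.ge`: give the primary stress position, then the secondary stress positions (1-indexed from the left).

primary 9, secondary 3, 4, 6

Weights: 1 lu L, 2 bu L, 3 di L, 4 re:g H, 5 re L, 6 to:s H, 7 ri L, 8 ku L, 9 ge L.
Parse right to left (heavy = foot alone; LL = one foot; stranded L unfooted): lu (bu.ˈdi) (ˈre:g) re (ˈto:s) ri (ku.ˈge).
Foot heads: 3, 4, 6, 9.
Primary stress on the rightmost head = syllable 9.
Secondary stress on 3, 4, 6: lu.bu.ˌdi.ˌre:g.re.ˌto:s.ri.ku.ˈge.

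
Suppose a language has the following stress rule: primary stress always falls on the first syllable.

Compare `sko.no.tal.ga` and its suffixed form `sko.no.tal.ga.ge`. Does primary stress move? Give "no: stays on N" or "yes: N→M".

no: stays on 1

Base `sko.no.tal.ga` (4 syllables):
  The word has 4 syllables; the first syllable is syllable 1 (sko).
  → primary stress on syllable 1.
Suffixed `sko.no.tal.ga.ge` (5 syllables):
  The word has 5 syllables; the first syllable is syllable 1 (sko).
  → primary stress on syllable 1.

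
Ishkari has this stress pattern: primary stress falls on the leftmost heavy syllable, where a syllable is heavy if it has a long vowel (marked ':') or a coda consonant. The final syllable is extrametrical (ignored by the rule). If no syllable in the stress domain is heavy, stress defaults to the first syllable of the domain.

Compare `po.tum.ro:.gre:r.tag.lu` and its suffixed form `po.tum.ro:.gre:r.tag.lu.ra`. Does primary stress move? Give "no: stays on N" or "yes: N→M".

no: stays on 2

Base `po.tum.ro:.gre:r.tag.lu` (6 syllables):
  The final syllable (6, lu) is extrametrical; the stress domain is syllables 1–5.
  Weights: 1 po L, 2 tum H, 3 ro: H, 4 gre:r H, 5 tag H.
  Heavy syllables in the domain: 2, 3, 4, 5. The leftmost is syllable 2 (tum).
  → primary stress on syllable 2.
Suffixed `po.tum.ro:.gre:r.tag.lu.ra` (7 syllables):
  The final syllable (7, ra) is extrametrical; the stress domain is syllables 1–6.
  Weights: 1 po L, 2 tum H, 3 ro: H, 4 gre:r H, 5 tag H, 6 lu L.
  Heavy syllables in the domain: 2, 3, 4, 5. The leftmost is syllable 2 (tum).
  → primary stress on syllable 2.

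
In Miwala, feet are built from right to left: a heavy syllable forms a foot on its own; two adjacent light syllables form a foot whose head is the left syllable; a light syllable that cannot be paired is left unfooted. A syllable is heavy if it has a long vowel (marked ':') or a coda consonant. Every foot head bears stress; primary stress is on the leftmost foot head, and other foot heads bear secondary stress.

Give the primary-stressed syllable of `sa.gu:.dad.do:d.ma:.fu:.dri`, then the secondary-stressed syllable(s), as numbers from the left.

Weights: 1 sa L, 2 gu: H, 3 dad H, 4 do:d H, 5 ma: H, 6 fu: H, 7 dri L.
Parse right to left (heavy = foot alone; LL = one foot; stranded L unfooted): sa (ˈgu:) (ˈdad) (ˈdo:d) (ˈma:) (ˈfu:) dri.
Foot heads: 2, 3, 4, 5, 6.
Primary stress on the leftmost head = syllable 2.
Secondary stress on 3, 4, 5, 6: sa.ˈgu:.ˌdad.ˌdo:d.ˌma:.ˌfu:.dri.

primary 2, secondary 3, 4, 5, 6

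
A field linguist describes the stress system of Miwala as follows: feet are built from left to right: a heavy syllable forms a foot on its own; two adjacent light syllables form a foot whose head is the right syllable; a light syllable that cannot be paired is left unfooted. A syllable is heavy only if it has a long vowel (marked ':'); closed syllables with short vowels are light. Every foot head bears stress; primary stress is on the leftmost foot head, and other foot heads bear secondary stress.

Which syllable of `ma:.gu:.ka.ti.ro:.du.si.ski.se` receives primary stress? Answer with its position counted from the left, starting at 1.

Weights: 1 ma: H, 2 gu: H, 3 ka L, 4 ti L, 5 ro: H, 6 du L, 7 si L, 8 ski L, 9 se L.
Parse left to right (heavy = foot alone; LL = one foot; stranded L unfooted): (ˈma:) (ˈgu:) (ka.ˈti) (ˈro:) (du.ˈsi) (ski.ˈse).
Foot heads: 1, 2, 4, 5, 7, 9.
Primary stress on the leftmost head = syllable 1.
Primary stress: syllable 1 → ˈma:.gu:.ka.ti.ro:.du.si.ski.se.

1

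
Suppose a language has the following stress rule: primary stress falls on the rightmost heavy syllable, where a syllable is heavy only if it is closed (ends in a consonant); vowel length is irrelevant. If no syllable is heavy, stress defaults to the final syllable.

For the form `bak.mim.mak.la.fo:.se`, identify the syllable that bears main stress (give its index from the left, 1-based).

Weights: 1 bak H, 2 mim H, 3 mak H, 4 la L, 5 fo: L, 6 se L.
Heavy syllables in the domain: 1, 2, 3. The rightmost is syllable 3 (mak).
Primary stress: syllable 3 → bak.mim.ˈmak.la.fo:.se.

3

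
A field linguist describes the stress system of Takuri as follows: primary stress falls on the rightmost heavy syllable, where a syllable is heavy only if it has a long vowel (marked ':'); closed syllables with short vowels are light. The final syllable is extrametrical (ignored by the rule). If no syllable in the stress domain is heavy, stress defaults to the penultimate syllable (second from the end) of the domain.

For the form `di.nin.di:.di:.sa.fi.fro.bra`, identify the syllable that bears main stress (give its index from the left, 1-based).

The final syllable (8, bra) is extrametrical; the stress domain is syllables 1–7.
Weights: 1 di L, 2 nin L, 3 di: H, 4 di: H, 5 sa L, 6 fi L, 7 fro L.
Heavy syllables in the domain: 3, 4. The rightmost is syllable 4 (di:).
Primary stress: syllable 4 → di.nin.di:.ˈdi:.sa.fi.fro.bra.

4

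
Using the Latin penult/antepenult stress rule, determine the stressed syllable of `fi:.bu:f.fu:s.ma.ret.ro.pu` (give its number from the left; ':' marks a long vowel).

5

Classical Latin: stress the penult if heavy (long vowel or closed), else the antepenult.
Weights: 5 ret H, 6 ro L, 7 pu L.
The penult (syllable 6, ro) is light, so stress falls on the antepenult (syllable 5, ret).
Stress on syllable 5: fi:.bu:f.fu:s.ma.ˈret.ro.pu.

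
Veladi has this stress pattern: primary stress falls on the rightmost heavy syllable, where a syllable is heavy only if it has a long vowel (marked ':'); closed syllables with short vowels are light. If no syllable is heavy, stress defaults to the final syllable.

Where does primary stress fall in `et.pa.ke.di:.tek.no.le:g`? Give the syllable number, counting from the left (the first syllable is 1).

7

Weights: 1 et L, 2 pa L, 3 ke L, 4 di: H, 5 tek L, 6 no L, 7 le:g H.
Heavy syllables in the domain: 4, 7. The rightmost is syllable 7 (le:g).
Primary stress: syllable 7 → et.pa.ke.di:.tek.no.ˈle:g.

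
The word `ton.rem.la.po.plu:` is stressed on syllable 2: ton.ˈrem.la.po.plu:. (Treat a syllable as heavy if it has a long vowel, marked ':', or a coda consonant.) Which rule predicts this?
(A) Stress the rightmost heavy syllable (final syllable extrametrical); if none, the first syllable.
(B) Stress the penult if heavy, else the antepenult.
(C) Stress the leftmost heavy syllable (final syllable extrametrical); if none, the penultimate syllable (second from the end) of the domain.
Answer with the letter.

Rule A → syllable 2 ✓.
Rule B → syllable 3 (observed: 2).
Rule C → syllable 1 (observed: 2).

A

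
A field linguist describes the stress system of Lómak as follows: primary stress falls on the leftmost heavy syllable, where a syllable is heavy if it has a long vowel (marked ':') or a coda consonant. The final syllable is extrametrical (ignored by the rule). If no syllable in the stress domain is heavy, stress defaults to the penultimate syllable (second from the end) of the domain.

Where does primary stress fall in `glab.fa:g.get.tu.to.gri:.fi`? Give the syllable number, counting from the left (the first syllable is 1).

The final syllable (7, fi) is extrametrical; the stress domain is syllables 1–6.
Weights: 1 glab H, 2 fa:g H, 3 get H, 4 tu L, 5 to L, 6 gri: H.
Heavy syllables in the domain: 1, 2, 3, 6. The leftmost is syllable 1 (glab).
Primary stress: syllable 1 → ˈglab.fa:g.get.tu.to.gri:.fi.

1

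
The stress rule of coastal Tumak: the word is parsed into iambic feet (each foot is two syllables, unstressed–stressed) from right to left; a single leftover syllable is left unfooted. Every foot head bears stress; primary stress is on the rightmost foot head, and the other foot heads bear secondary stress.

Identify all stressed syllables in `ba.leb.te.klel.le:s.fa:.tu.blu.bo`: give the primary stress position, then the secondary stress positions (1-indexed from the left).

Parse right to left into iambic (σˈσ) feet: ba (leb.ˈte) (klel.ˈle:s) (fa:.ˈtu) (blu.ˈbo). Syllable 1 is left unfooted.
Foot heads (stressed positions): 3, 5, 7, 9.
End Rule Rightmost: primary stress on the rightmost head = syllable 9.
Secondary stress on 3, 5, 7: ba.leb.ˌte.klel.ˌle:s.fa:.ˌtu.blu.ˈbo.

primary 9, secondary 3, 5, 7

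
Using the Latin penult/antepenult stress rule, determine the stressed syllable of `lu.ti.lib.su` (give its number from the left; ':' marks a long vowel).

Classical Latin: stress the penult if heavy (long vowel or closed), else the antepenult.
Weights: 2 ti L, 3 lib H, 4 su L.
The penult (syllable 3, lib) is heavy, so it takes stress.
Stress on syllable 3: lu.ti.ˈlib.su.

3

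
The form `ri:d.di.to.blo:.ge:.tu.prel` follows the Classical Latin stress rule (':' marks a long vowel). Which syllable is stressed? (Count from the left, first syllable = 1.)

Classical Latin: stress the penult if heavy (long vowel or closed), else the antepenult.
Weights: 5 ge: H, 6 tu L, 7 prel H.
The penult (syllable 6, tu) is light, so stress falls on the antepenult (syllable 5, ge:).
Stress on syllable 5: ri:d.di.to.blo:.ˈge:.tu.prel.

5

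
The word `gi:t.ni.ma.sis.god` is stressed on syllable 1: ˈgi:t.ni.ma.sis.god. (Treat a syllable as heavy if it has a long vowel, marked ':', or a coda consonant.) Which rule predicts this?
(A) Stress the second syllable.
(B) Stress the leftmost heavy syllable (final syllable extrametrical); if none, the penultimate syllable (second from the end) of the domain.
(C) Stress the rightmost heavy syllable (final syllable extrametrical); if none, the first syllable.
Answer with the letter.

Rule A → syllable 2 (observed: 1).
Rule B → syllable 1 ✓.
Rule C → syllable 4 (observed: 1).

B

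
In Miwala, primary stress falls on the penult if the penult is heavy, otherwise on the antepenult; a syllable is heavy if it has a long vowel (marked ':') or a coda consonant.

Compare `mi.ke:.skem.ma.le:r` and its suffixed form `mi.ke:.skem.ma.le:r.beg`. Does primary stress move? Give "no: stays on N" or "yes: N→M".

Base `mi.ke:.skem.ma.le:r` (5 syllables):
  Weights: 3 skem H, 4 ma L, 5 le:r H.
  The penult (syllable 4, ma) is light, so stress falls on the antepenult (syllable 3, skem).
  → primary stress on syllable 3.
Suffixed `mi.ke:.skem.ma.le:r.beg` (6 syllables):
  Weights: 4 ma L, 5 le:r H, 6 beg H.
  The penult (syllable 5, le:r) is heavy, so it takes stress.
  → primary stress on syllable 5.

yes: 3→5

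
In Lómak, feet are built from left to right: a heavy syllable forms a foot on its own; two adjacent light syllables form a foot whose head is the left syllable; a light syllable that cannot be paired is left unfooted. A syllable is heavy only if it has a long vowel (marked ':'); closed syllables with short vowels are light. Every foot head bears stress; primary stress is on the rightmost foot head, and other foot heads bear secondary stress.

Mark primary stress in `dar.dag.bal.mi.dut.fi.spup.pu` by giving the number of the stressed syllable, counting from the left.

Weights: 1 dar L, 2 dag L, 3 bal L, 4 mi L, 5 dut L, 6 fi L, 7 spup L, 8 pu L.
Parse left to right (heavy = foot alone; LL = one foot; stranded L unfooted): (ˈdar.dag) (ˈbal.mi) (ˈdut.fi) (ˈspup.pu).
Foot heads: 1, 3, 5, 7.
Primary stress on the rightmost head = syllable 7.
Primary stress: syllable 7 → dar.dag.bal.mi.dut.fi.ˈspup.pu.

7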